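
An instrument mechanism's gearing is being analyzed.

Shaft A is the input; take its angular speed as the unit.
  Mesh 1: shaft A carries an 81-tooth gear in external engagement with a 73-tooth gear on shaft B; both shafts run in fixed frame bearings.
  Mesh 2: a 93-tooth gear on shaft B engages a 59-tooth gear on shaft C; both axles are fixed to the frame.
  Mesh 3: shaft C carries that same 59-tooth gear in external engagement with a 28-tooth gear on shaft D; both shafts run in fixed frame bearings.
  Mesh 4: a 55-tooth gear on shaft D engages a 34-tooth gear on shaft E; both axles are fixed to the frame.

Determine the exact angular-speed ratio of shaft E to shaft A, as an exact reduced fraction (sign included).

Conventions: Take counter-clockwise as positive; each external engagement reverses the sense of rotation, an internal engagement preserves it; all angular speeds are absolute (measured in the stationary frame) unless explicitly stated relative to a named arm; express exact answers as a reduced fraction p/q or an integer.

class = fixed-axis compound train [4 meshes; 4 ratios multiply, 4 sense flips]
mesh 1 [81T→73T]: running ratio 81/73, sense −
mesh 2 [93T→59T]: running ratio 7533/4307, sense +
mesh 3 [59T→28T]: running ratio 7533/2044, sense −
mesh 4 [55T→34T]: running ratio 414315/69496, sense +
ω_out/ω_in = 414315/69496

414315/69496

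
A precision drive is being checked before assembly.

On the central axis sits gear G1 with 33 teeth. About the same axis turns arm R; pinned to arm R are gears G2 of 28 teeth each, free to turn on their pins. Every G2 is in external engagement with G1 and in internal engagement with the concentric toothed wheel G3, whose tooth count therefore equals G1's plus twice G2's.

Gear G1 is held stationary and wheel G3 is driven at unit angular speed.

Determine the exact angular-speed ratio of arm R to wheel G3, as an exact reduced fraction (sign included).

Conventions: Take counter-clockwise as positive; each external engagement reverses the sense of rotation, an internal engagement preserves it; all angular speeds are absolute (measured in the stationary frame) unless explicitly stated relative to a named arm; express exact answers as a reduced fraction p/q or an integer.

recognized (axles ride arm R): planetary set, 33/28/89 teeth
ring teeth: 33 + 2·28 = 89
33(ω_sun−ω_arm) = −89(ω_ring−ω_arm),  ω_sun = 0, ω_ring = 1
33(0−ω_arm) = −89(1−ω_arm)  ⇒  122·ω_arm = 89  ⇒  ω_arm = 89/122
ω_out/ω_in = 89/122

89/122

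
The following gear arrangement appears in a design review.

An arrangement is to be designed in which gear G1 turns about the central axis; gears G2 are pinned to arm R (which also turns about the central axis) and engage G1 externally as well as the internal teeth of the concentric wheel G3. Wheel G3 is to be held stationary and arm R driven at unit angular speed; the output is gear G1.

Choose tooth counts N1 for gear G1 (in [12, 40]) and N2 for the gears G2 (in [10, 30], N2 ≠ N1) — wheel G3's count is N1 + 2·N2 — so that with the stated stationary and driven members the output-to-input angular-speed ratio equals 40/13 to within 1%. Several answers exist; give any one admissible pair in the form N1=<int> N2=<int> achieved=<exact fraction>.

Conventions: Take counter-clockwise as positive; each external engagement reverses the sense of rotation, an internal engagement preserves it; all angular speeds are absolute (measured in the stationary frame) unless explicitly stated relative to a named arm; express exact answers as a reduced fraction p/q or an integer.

N1=26 N2=14 achieved=40/13

class = planetary set [ratio 40/13 wanted; Willis about the carrier]
Willis with ω_ring = 0: ω_sun/ω_arm = (N1+N3)/N1; set equal to 40/13  ⇒  N3/N1 = 40/13 − 1 = 27/13
N3 = N1 + 2·N2  ⇒  N2/N1 = (N3/N1 − 1)/2 = (27/13 − 1)/2 = 7/13
smallest multiple with N1 ≥ 12 and N2 ≥ 10: k = 2  ⇒  N1 = 2·13 = 26, N2 = 2·7 = 14 (N1 ≤ 40, N2 ≤ 30, N2 ≠ N1 ✓), N3 = 26 + 2·14 = 54
check: (N1+N3)/N1 with N1 = 26, N3 = 54 gives 40/13; |achieved − target| = 0 ≤ 2/65 ✓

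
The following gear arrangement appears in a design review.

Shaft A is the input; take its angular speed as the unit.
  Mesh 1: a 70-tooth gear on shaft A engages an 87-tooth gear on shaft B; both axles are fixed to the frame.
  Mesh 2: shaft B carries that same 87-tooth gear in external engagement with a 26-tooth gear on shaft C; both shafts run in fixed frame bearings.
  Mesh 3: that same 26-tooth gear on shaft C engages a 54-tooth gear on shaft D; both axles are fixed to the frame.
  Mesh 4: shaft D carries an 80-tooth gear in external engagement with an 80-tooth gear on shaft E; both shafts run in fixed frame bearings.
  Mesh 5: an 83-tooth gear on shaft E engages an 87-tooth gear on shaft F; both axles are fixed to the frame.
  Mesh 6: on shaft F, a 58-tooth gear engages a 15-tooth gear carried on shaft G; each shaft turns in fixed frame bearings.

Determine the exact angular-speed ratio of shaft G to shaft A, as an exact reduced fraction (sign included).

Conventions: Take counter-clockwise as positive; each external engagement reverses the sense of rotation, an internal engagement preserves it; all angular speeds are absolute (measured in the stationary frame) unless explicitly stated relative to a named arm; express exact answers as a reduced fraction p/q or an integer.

class = fixed-axis compound train [6 meshes; 6 ratios multiply, 6 sense flips]
mesh 1 [70T→87T]: running ratio 70/87, sense −
mesh 2 [87T→26T]: running ratio 35/13, sense +
mesh 3 [26T→54T]: running ratio 35/27, sense −
mesh 4 [80T→80T]: running ratio 35/27, sense +
mesh 5 [83T→87T]: running ratio 2905/2349, sense −
mesh 6 [58T→15T]: running ratio 1162/243, sense +
ω_out/ω_in = 1162/243

1162/243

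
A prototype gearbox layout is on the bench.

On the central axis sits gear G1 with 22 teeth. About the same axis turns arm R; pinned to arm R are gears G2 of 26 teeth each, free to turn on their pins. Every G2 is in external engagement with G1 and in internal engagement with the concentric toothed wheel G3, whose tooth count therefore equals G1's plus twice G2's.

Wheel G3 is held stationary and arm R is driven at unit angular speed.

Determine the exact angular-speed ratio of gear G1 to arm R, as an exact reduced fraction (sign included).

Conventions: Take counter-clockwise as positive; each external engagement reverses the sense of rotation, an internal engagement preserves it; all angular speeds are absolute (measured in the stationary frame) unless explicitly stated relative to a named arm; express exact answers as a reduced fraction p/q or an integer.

48/11

recognized (axles ride arm R): planetary set, 22/26/74 teeth
ring teeth: 22 + 2·26 = 74
22(ω_sun−ω_arm) = −74(ω_ring−ω_arm),  ω_ring = 0, ω_arm = 1
ω_sun = 1 − (74/22)(0−1) = 48/11
ω_out/ω_in = 48/11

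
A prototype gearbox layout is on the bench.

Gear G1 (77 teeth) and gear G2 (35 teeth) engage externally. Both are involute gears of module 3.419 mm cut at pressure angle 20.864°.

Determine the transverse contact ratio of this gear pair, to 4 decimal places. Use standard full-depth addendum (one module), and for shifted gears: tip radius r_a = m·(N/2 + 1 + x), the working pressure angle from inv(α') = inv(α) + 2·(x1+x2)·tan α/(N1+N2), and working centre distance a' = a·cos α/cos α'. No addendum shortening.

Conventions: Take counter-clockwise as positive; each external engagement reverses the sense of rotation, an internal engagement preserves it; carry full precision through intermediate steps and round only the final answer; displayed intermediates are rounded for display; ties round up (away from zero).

topology: single-mesh involute geometry — m = 3.419, 77T/35T pair
base radii: r_b1 = 123.000217, r_b2 = 55.909189
tip radii: r_a1 = 135.050500, r_a2 = 63.251500
no profile shift: α' = α, a' = a
action lengths: √(r_a1²−r_b1²) = 55.763647, √(r_a2²−r_b2²) = 29.578959
base pitch p_b = π·m·cos α = 10.036794
CR = (55.763647 + 29.578959 − 191.464000·sin 20.86400°)/10.036794 = 1.708964
contact ratio ≈ 1.7090

1.7090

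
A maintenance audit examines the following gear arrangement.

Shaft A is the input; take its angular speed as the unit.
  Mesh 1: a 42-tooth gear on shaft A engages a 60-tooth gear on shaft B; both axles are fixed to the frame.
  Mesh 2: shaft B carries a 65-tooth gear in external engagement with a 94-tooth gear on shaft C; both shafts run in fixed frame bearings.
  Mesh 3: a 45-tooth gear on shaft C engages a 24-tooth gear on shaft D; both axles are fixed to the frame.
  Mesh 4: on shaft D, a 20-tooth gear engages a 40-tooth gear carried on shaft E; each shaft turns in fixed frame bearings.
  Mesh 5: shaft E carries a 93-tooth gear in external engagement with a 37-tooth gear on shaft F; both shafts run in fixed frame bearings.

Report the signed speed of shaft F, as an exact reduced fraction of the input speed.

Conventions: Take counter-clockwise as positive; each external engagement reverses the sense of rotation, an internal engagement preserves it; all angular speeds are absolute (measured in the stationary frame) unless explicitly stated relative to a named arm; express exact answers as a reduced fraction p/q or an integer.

-126945/111296

5-mesh fixed-axis compound train (all bearings frame-fixed)
mesh 1 [42T→60T]: |ω|/ω_in = 1×42/60 = 7/10, sense flips to −
mesh 2 [65T→94T]: |ω|/ω_in = (7/10)×65/94 = 91/188, sense flips to +
mesh 3 [45T→24T]: |ω|/ω_in = (91/188)×45/24 = 1365/1504, sense flips to −
mesh 4 [20T→40T]: |ω|/ω_in = (1365/1504)×20/40 = 1365/3008, sense flips to +
mesh 5 [93T→37T]: |ω|/ω_in = (1365/3008)×93/37 = 126945/111296, sense flips to −
signed output speed (× input speed) = -126945/111296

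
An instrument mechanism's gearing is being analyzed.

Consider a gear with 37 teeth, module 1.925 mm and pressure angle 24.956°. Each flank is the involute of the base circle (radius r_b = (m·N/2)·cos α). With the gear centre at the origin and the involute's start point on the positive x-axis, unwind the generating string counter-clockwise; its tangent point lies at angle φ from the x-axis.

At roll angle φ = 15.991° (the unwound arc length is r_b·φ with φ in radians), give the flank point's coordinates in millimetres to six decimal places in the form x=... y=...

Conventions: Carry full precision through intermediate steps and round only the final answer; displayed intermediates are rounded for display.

class = single-mesh tooth geometry [base-circle involute, m = 1.925, 37T]
pitch radius r_p = m·N/2 = 1.925·37/2 = 35.612500
base radius r_b = r_p·cos α = 35.612500·cos 24.956° = 32.287434
roll angle φ = 15.991° = 0.27909560 rad
x = r_b·(cos φ + φ·sin φ) = 33.520557
y = r_b·(sin φ − φ·cos φ) = 0.232158

x=33.520557 y=0.232158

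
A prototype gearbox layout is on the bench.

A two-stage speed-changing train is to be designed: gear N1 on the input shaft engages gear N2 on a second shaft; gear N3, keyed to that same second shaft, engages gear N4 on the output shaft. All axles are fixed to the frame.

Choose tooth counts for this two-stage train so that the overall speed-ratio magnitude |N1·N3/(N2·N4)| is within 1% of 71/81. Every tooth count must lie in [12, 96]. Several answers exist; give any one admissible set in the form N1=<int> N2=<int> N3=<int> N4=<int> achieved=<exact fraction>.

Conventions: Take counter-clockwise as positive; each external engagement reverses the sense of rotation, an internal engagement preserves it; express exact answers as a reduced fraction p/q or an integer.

class = fixed-axis compound train [2-stage, 71/81 wanted]
target = 71/81 in lowest terms: an exact hit needs N1·N3 = k·71 and N2·N4 = k·81 for one integer k, every count in [12, 96]; additionally prefer no 1:1 stage (N1 ≠ N2, N3 ≠ N4)
k = 1…11: no 1:1-free in-range split of k·71 and k·81 into factor pairs; take k = 12
k = 12: N1·N3 = 852 = 12·71, N2·N4 = 972 = 81·12
achieved = 12·71/(81·12) = 71/81; |achieved − target| = 0 ≤ 71/8100 ✓

N1=12 N2=81 N3=71 N4=12 achieved=71/81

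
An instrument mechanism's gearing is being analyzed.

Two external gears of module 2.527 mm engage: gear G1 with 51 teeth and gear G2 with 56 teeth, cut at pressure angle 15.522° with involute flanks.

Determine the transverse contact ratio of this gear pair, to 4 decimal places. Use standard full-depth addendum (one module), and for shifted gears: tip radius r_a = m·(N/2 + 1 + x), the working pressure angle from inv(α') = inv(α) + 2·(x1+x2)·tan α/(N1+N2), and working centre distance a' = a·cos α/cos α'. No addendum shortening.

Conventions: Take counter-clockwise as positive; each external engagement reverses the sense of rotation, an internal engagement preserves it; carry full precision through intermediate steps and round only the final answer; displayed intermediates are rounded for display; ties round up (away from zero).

2.0641

recognized (one external pair, fixed centres): single-mesh tooth geometry, m = 2.527, N1 = 51, N2 = 56
base radii: r_b1 = 62.088284, r_b2 = 68.175371
tip radii: r_a1 = 66.965500, r_a2 = 73.283000
no profile shift: α' = α, a' = a
action lengths: √(r_a1²−r_b1²) = 25.088307, √(r_a2²−r_b2²) = 26.879674
base pitch p_b = π·m·cos α = 7.649259
CR = (25.088307 + 26.879674 − 135.194500·sin 15.52200°)/7.649259 = 2.064096
contact ratio ≈ 2.0641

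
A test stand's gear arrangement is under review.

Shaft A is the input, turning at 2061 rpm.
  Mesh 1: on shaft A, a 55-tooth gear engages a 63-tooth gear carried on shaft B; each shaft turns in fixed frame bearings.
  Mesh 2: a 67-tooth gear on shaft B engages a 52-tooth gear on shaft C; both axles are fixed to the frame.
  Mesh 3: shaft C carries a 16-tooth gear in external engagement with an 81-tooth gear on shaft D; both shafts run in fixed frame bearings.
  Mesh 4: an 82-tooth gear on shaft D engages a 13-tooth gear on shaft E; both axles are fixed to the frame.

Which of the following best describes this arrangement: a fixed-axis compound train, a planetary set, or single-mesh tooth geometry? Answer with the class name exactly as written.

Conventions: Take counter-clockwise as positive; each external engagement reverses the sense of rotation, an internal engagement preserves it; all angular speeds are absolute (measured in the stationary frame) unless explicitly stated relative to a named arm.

recognized (5 fixed axles, 4 meshes): fixed-axis compound train
classification: fixed-axis compound train

fixed-axis compound train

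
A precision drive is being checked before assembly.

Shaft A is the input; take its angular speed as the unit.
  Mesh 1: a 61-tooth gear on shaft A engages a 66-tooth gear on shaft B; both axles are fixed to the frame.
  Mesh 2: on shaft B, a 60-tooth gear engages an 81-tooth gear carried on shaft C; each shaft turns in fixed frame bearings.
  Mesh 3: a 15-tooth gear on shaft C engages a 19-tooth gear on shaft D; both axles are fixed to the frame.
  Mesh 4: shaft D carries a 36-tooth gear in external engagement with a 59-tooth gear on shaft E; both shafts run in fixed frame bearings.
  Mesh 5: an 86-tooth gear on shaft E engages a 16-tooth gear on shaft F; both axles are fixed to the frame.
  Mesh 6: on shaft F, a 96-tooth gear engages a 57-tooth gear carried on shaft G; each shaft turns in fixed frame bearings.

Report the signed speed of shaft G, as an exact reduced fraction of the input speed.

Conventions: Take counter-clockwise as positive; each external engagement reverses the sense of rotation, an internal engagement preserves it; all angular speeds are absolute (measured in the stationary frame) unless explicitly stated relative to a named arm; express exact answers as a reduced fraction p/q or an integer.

2098400/702867

6-mesh fixed-axis compound train (all bearings frame-fixed)
mesh 1 [61T→66T]: |ω|/ω_in = 1×61/66 = 61/66, sense flips to −
mesh 2 [60T→81T]: |ω|/ω_in = (61/66)×60/81 = 610/891, sense flips to +
mesh 3 [15T→19T]: |ω|/ω_in = (610/891)×15/19 = 3050/5643, sense flips to −
mesh 4 [36T→59T]: |ω|/ω_in = (3050/5643)×36/59 = 12200/36993, sense flips to +
mesh 5 [86T→16T]: |ω|/ω_in = (12200/36993)×86/16 = 65575/36993, sense flips to −
mesh 6 [96T→57T]: |ω|/ω_in = (65575/36993)×96/57 = 2098400/702867, sense flips to +
signed output speed (× input speed) = 2098400/702867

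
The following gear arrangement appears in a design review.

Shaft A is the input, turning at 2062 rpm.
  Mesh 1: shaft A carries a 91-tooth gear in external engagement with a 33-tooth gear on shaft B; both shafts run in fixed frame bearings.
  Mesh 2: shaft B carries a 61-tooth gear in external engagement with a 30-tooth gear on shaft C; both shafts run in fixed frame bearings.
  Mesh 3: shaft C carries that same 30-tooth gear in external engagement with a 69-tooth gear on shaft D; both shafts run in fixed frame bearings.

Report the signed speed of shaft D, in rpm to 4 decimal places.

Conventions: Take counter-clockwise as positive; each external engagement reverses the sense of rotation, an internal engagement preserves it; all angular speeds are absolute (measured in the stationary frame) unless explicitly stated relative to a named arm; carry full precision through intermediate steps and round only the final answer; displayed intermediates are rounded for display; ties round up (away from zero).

class = fixed-axis compound train [3 meshes; 3 ratios multiply, 3 sense flips]
mesh 1 [91T→33T]: ω = 2062.0000×91/33 = 5686.1212 rpm, sense flips to −
mesh 2 [61T→30T]: ω = 5686.1212×61/30 = 11561.7798 rpm, sense flips to +
mesh 3 [30T→69T]: ω = 11561.7798×30/69 = 5026.8608 rpm, sense flips to −
signed output speed = -5026.8608 rpm

-5026.8608 rpm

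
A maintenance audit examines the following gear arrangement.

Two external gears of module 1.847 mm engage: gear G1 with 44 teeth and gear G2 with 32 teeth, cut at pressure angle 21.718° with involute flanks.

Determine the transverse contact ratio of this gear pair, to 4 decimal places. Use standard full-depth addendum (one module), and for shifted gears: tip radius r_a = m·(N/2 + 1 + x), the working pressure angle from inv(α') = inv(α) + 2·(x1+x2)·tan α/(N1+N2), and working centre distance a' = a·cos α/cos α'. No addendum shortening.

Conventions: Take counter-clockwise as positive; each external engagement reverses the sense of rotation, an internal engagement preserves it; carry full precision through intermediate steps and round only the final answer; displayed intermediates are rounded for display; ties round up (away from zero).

1.6229

recognized (one external pair, fixed centres): single-mesh tooth geometry, m = 1.847, N1 = 44, N2 = 32
base radii: r_b1 = 37.749651, r_b2 = 27.454292
tip radii: r_a1 = 42.481000, r_a2 = 31.399000
no profile shift: α' = α, a' = a
action lengths: √(r_a1²−r_b1²) = 19.483306, √(r_a2²−r_b2²) = 15.236767
base pitch p_b = π·m·cos α = 5.390638
CR = (19.483306 + 15.236767 − 70.186000·sin 21.71800°)/5.390638 = 1.622914
contact ratio ≈ 1.6229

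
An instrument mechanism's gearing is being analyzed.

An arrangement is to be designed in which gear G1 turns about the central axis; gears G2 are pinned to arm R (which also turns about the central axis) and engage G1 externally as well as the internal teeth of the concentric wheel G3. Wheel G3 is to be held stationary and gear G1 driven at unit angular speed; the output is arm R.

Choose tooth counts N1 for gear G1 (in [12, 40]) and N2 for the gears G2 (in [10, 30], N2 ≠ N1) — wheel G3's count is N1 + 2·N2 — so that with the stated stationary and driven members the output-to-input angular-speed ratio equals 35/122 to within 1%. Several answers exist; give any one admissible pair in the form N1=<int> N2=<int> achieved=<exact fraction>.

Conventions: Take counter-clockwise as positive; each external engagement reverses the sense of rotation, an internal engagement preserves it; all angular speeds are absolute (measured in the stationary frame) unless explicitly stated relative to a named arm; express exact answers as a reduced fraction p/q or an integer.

N1=35 N2=26 achieved=35/122

topology: planetary set — design target 35/122, arm = carrier (Willis)
Willis with ω_ring = 0: ω_arm/ω_sun = N1/(N1+N3); set equal to 35/122  ⇒  N3/N1 = 1/(35/122) − 1 = 87/35
N3 = N1 + 2·N2  ⇒  N2/N1 = (N3/N1 − 1)/2 = (87/35 − 1)/2 = 26/35
smallest multiple with N1 ≥ 12 and N2 ≥ 10: k = 1  ⇒  N1 = 1·35 = 35, N2 = 1·26 = 26 (N1 ≤ 40, N2 ≤ 30, N2 ≠ N1 ✓), N3 = 35 + 2·26 = 87
check: N1/(N1+N3) with N1 = 35, N3 = 87 gives 35/122; |achieved − target| = 0 ≤ 7/2440 ✓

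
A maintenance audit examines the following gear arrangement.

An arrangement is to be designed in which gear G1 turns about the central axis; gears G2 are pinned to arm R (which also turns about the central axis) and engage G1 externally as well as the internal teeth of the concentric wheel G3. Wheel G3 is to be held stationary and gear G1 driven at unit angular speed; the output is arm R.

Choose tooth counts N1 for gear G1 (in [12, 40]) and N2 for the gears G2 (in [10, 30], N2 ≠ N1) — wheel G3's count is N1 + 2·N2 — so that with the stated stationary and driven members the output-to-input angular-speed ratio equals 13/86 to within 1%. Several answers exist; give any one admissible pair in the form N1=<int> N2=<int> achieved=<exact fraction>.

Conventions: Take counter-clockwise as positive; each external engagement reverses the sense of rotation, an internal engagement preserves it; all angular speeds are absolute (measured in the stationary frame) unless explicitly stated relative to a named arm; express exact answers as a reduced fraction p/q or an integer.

N1=13 N2=30 achieved=13/86

class = planetary set [ratio 13/86 wanted; Willis about the carrier]
Willis with ω_ring = 0: ω_arm/ω_sun = N1/(N1+N3); set equal to 13/86  ⇒  N3/N1 = 1/(13/86) − 1 = 73/13
N3 = N1 + 2·N2  ⇒  N2/N1 = (N3/N1 − 1)/2 = (73/13 − 1)/2 = 30/13
smallest multiple with N1 ≥ 12 and N2 ≥ 10: k = 1  ⇒  N1 = 1·13 = 13, N2 = 1·30 = 30 (N1 ≤ 40, N2 ≤ 30, N2 ≠ N1 ✓), N3 = 13 + 2·30 = 73
check: N1/(N1+N3) with N1 = 13, N3 = 73 gives 13/86; |achieved − target| = 0 ≤ 13/8600 ✓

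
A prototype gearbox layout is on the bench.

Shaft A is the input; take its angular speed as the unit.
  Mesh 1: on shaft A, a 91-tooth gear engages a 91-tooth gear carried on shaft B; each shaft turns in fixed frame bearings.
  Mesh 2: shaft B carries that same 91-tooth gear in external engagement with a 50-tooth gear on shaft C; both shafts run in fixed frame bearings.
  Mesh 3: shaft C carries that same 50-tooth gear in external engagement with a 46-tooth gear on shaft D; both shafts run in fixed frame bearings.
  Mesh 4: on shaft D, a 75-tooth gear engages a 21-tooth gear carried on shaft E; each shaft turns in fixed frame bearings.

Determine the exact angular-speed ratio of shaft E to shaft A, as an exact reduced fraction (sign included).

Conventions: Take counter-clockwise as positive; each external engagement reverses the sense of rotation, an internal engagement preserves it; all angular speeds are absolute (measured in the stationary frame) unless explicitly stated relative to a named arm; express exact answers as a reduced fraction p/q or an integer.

325/46

class = fixed-axis compound train [4 meshes; 4 ratios multiply, 4 sense flips]
mesh 1 [91T→91T]: running ratio 1, sense −
mesh 2 [91T→50T]: running ratio 91/50, sense +
mesh 3 [50T→46T]: running ratio 91/46, sense −
mesh 4 [75T→21T]: running ratio 325/46, sense +
ω_out/ω_in = 325/46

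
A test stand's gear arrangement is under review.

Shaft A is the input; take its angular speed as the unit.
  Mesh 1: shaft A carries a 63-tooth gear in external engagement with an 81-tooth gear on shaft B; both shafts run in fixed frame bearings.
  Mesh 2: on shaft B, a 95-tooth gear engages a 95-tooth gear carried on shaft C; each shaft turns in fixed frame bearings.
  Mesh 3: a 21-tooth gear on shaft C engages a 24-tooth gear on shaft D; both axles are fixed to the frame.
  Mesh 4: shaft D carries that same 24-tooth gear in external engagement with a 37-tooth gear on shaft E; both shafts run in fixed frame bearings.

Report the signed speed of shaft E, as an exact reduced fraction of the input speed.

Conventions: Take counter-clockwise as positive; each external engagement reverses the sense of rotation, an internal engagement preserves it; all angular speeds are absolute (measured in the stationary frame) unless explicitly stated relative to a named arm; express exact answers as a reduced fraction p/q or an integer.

49/111

4-mesh fixed-axis compound train (all bearings frame-fixed)
mesh 1 [63T→81T]: |ω|/ω_in = 1×63/81 = 7/9, sense flips to −
mesh 2 [95T→95T]: |ω|/ω_in = (7/9)×95/95 = 7/9, sense flips to +
mesh 3 [21T→24T]: |ω|/ω_in = (7/9)×21/24 = 49/72, sense flips to −
mesh 4 [24T→37T]: |ω|/ω_in = (49/72)×24/37 = 49/111, sense flips to +
signed output speed (× input speed) = 49/111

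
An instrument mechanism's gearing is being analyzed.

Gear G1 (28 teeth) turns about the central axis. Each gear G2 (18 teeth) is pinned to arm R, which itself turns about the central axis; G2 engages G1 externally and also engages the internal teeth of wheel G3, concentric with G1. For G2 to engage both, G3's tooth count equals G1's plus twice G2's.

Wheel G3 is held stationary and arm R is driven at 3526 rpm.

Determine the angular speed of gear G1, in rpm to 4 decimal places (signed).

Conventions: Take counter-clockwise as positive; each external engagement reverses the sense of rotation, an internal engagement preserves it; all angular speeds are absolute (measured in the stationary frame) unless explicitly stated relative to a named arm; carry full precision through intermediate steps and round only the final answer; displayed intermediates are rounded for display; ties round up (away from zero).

+11585.4286 rpm

class = planetary set [G3 = 28+2·18 = 64; Willis about the carrier]
normalise by the input: solve with ω_arm = 1, then scale by 3526 rpm
ring teeth: 28 + 2·18 = 64
28(ω_sun−ω_arm) = −64(ω_ring−ω_arm),  ω_ring = 0, ω_arm = 1
ω_sun = 1 − (64/28)(0−1) = 23/7
scale: ω_sun = 23/7 × 3526 rpm = +11585.4286 rpm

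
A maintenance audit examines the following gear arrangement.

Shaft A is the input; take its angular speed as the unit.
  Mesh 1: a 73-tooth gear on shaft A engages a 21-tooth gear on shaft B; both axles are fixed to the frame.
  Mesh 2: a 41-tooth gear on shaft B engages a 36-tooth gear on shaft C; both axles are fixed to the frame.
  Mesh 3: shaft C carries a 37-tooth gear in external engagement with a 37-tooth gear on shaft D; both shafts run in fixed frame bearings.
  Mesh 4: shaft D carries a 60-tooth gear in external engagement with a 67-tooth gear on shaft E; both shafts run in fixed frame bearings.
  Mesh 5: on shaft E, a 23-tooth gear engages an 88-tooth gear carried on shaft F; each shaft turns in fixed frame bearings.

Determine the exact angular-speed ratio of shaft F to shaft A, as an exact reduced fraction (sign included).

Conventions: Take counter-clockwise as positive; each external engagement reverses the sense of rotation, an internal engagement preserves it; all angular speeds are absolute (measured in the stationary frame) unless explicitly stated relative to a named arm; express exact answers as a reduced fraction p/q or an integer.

-344195/371448

class = fixed-axis compound train [5 meshes; 5 ratios multiply, 5 sense flips]
mesh 1 [73T→21T]: running ratio 73/21, sense −
mesh 2 [41T→36T]: running ratio 2993/756, sense +
mesh 3 [37T→37T]: running ratio 2993/756, sense −
mesh 4 [60T→67T]: running ratio 14965/4221, sense +
mesh 5 [23T→88T]: running ratio 344195/371448, sense −
ω_out/ω_in = -344195/371448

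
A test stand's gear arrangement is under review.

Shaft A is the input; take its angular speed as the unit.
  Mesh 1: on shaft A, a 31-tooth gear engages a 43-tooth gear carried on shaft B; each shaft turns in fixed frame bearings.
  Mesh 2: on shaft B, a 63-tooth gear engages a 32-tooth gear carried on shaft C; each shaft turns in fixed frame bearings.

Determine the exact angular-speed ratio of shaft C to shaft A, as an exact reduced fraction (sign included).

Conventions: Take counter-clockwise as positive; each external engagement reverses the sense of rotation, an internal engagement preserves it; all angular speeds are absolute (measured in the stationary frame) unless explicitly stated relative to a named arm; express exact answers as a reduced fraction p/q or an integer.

1953/1376

class = fixed-axis compound train [2 meshes; 2 ratios multiply, 2 sense flips]
mesh 1 [31T→43T]: running ratio 31/43, sense −
mesh 2 [63T→32T]: running ratio 1953/1376, sense +
ω_out/ω_in = 1953/1376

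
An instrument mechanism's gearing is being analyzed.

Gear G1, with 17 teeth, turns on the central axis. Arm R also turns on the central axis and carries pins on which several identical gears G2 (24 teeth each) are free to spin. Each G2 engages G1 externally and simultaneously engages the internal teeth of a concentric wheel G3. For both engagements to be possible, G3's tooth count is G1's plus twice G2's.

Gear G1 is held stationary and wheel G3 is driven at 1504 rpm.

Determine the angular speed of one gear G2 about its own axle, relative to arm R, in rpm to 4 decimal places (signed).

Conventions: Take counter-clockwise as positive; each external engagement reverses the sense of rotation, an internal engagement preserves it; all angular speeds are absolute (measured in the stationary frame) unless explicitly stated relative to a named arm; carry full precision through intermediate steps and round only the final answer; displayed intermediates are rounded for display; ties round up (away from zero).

recognized (axles ride arm R): planetary set, 17/24/65 teeth
normalise by the input: solve with ω_ring = 1, then scale by 1504 rpm
ring teeth: 17 + 2·24 = 65
17(ω_sun−ω_arm) = −65(ω_ring−ω_arm),  ω_sun = 0, ω_ring = 1
17(0−ω_arm) = −65(1−ω_arm)  ⇒  82·ω_arm = 65  ⇒  ω_arm = 65/82
sun–planet mesh: 17·(0−65/82) = −24·(ω_p−ω_arm)  ⇒  ω_p−ω_arm = 1105/1968
scale: ω_p−ω_arm = 1105/1968 × 1504 rpm = +844.4715 rpm

+844.4715 rpm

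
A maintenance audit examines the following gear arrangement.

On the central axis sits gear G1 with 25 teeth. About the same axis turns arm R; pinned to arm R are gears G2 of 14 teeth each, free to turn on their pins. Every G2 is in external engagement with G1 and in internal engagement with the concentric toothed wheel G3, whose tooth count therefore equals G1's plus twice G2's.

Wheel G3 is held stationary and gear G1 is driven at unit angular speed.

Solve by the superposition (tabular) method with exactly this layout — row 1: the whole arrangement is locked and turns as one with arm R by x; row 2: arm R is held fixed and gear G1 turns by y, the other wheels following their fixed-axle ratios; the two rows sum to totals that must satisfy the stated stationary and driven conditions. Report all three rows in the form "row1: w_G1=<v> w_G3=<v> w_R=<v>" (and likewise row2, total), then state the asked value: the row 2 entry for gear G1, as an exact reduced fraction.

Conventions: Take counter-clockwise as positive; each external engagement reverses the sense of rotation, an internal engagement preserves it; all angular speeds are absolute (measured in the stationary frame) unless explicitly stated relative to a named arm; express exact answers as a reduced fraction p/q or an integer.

topology: planetary set — G1 25T / G2 14T / G3 53T, arm = carrier (Willis)
row 1 (train locked, turned with arm): all members turn x
superposition row 2 [arm held]: sun y, ring −(25/53)·y, arm 0
boundary: total ω_ring = x − (25/53)·y = 0 and total ω_sun = x + y = 1  ⇒  y = 53/78, x = 25/78
row 2 ring = −(25/53)·53/78 = -25/78
totals (row 1 + row 2): sun 25/78 + 53/78 = 1, ring 25/78 + (-25/78) = 0, arm 25/78 + 0 = 25/78
asked cell (row2, sun) = 53/78

row1: w_G1=25/78 w_G3=25/78 w_R=25/78
row2: w_G1=53/78 w_G3=-25/78 w_R=0
total: w_G1=1 w_G3=0 w_R=25/78
asked value: 53/78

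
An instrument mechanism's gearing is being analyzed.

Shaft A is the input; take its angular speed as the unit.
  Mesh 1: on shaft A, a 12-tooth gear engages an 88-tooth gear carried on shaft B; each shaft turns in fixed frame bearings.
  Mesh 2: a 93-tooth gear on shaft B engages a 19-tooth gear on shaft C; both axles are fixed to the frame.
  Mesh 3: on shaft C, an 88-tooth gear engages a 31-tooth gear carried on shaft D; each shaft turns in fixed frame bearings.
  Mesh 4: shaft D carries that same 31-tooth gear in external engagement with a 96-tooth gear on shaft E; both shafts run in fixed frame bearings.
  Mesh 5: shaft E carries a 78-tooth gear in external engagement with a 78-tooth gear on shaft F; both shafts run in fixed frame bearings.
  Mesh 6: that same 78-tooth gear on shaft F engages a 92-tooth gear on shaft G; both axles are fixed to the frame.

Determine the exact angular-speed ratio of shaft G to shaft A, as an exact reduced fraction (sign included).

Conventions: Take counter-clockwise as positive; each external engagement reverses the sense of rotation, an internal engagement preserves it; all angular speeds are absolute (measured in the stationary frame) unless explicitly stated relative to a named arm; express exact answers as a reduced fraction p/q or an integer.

3627/6992

class = fixed-axis compound train [6 meshes; 6 ratios multiply, 6 sense flips]
mesh 1 [12T→88T]: running ratio 3/22, sense −
mesh 2 [93T→19T]: running ratio 279/418, sense +
mesh 3 [88T→31T]: running ratio 36/19, sense −
mesh 4 [31T→96T]: running ratio 93/152, sense +
mesh 5 [78T→78T]: running ratio 93/152, sense −
mesh 6 [78T→92T]: running ratio 3627/6992, sense +
ω_out/ω_in = 3627/6992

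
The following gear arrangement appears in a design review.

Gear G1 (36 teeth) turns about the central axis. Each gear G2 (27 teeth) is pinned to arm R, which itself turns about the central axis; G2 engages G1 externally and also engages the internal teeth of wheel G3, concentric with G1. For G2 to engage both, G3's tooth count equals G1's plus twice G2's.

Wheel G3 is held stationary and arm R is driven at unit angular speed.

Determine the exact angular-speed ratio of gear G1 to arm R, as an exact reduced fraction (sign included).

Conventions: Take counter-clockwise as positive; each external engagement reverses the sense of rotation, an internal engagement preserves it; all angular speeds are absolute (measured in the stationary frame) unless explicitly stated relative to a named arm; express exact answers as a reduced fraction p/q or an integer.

7/2

topology: planetary set — G1 36T / G2 27T / G3 90T, arm = carrier (Willis)
ring teeth: 36 + 2·27 = 90
36(ω_sun−ω_arm) = −90(ω_ring−ω_arm),  ω_ring = 0, ω_arm = 1
ω_sun = 1 − (90/36)(0−1) = 7/2
ω_out/ω_in = 7/2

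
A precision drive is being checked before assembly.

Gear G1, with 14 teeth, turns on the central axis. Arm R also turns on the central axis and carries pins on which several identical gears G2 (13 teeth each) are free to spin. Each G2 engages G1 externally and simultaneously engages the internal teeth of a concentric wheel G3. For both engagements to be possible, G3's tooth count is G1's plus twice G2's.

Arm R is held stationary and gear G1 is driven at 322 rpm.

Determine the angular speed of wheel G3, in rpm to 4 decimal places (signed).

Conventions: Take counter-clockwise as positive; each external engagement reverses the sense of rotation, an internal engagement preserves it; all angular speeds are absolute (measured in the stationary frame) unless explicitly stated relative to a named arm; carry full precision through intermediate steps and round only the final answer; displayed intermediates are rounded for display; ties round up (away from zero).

-112.7000 rpm

planetary set (14T centre, 13T on arm, 40T internal) — Willis relation
normalise by the input: solve with ω_sun = 1, then scale by 322 rpm
ring teeth: 14 + 2·13 = 40
14(ω_sun−ω_arm) = −40(ω_ring−ω_arm),  ω_arm = 0, ω_sun = 1
ω_ring = 0 − (14/40)(1−0) = -7/20
scale: ω_ring = -7/20 × 322 rpm = -112.7000 rpm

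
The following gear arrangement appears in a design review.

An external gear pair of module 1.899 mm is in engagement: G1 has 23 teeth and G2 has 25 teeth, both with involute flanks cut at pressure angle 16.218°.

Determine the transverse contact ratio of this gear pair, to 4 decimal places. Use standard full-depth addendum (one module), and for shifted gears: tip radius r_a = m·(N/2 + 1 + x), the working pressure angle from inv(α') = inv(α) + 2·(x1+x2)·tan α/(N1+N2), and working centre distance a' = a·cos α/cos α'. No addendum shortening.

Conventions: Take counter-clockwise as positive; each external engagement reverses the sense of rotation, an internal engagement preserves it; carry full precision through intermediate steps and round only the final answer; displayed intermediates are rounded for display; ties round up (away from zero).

single-mesh involute tooth geometry (23T engaging 25T at module 1.899)
base radii: r_b1 = 20.969459, r_b2 = 22.792890
tip radii: r_a1 = 23.737500, r_a2 = 25.636500
no profile shift: α' = α, a' = a
action lengths: √(r_a1²−r_b1²) = 11.124330, √(r_a2²−r_b2²) = 11.735174
base pitch p_b = π·m·cos α = 5.728478
CR = (11.124330 + 11.735174 − 45.576000·sin 16.21800°)/5.728478 = 1.768438
contact ratio ≈ 1.7684

1.7684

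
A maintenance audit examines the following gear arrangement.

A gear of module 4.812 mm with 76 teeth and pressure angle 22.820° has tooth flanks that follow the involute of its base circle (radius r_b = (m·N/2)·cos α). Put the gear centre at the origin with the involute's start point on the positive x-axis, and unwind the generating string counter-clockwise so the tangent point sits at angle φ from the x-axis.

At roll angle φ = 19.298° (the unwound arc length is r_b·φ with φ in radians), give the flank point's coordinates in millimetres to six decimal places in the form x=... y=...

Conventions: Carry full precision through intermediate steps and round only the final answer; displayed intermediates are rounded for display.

x=177.834110 y=2.122388

single-mesh involute tooth geometry (76T wheel at module 4.812)
pitch radius r_p = m·N/2 = 4.812·76/2 = 182.856000
base radius r_b = r_p·cos α = 182.856000·cos 22.820° = 168.543464
roll angle φ = 19.298° = 0.33681364 rad
x = r_b·(cos φ + φ·sin φ) = 177.834110
y = r_b·(sin φ − φ·cos φ) = 2.122388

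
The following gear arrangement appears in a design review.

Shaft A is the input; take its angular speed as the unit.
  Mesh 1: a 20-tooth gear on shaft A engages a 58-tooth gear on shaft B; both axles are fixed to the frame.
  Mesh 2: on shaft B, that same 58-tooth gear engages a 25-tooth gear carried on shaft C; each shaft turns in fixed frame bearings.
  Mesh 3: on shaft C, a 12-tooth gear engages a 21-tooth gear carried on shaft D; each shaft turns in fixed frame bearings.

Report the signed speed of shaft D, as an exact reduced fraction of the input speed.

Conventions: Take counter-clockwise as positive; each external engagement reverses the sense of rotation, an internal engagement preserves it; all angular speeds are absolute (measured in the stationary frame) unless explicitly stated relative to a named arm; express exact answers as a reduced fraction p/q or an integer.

3-mesh fixed-axis compound train (all bearings frame-fixed)
mesh 1 [20T→58T]: |ω|/ω_in = 1×20/58 = 10/29, sense flips to −
mesh 2 [58T→25T]: |ω|/ω_in = (10/29)×58/25 = 4/5, sense flips to +
mesh 3 [12T→21T]: |ω|/ω_in = (4/5)×12/21 = 16/35, sense flips to −
signed output speed (× input speed) = -16/35

-16/35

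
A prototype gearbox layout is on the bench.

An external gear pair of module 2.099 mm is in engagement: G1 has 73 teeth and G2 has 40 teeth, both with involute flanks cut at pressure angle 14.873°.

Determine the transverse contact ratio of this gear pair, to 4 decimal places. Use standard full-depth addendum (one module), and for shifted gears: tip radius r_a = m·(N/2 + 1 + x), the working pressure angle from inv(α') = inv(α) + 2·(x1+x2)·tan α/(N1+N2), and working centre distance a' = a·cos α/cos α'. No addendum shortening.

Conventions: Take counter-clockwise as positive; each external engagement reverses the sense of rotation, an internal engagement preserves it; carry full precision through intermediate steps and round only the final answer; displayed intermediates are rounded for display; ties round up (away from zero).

2.1156

recognized (one external pair, fixed centres): single-mesh tooth geometry, m = 2.099, N1 = 73, N2 = 40
base radii: r_b1 = 74.046729, r_b2 = 40.573550
tip radii: r_a1 = 78.712500, r_a2 = 44.079000
no profile shift: α' = α, a' = a
action lengths: √(r_a1²−r_b1²) = 26.697183, √(r_a2²−r_b2²) = 17.226296
base pitch p_b = π·m·cos α = 6.373278
CR = (26.697183 + 17.226296 − 118.593500·sin 14.87300°)/6.373278 = 2.115585
contact ratio ≈ 2.1156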